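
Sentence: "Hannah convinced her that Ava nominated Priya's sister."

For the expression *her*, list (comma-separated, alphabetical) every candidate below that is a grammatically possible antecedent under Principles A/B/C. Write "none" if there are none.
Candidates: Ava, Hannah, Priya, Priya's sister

*her* is a pronoun; Principle B requires it to be free in its binding domain — the matrix clause.
— Ava: subject of the clause headed by 'nominated'; is c-commanded by the pronoun; coreference would bind this R-expression — blocked (Principle C).
— Hannah: subject of the matrix clause; c-commands the pronoun within its binding domain — blocked (Principle B).
— Priya: possessor inside the object DP of the clause headed by 'nominated'; is c-commanded by the pronoun; coreference would bind this R-expression — blocked (Principle C).
— Priya's sister: object of the clause headed by 'nominated'; is c-commanded by the pronoun; coreference would bind this R-expression — blocked (Principle C).

none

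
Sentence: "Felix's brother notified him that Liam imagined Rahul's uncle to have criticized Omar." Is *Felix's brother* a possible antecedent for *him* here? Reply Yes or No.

*him* is a pronoun; Principle B requires it to be free in its binding domain — the matrix clause.
— Felix's brother: subject of the matrix clause; c-commands the pronoun within its binding domain — blocked (Principle B).

No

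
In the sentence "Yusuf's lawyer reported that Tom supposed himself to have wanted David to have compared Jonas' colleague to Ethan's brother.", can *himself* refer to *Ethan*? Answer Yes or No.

*himself* is a reflexive; Principle A requires it to be bound within its binding domain — the clause headed by 'supposed'.
— Ethan: possessor inside the second object DP of the clause headed by 'compared'; does not c-command the reflexive — cannot bind it (Principle A).

No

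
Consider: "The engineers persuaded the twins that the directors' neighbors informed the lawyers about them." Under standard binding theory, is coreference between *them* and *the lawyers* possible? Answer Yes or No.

*the lawyers* is an R-expression; Principle C requires it to be free (not bound by any c-commanding expression).
— them: second object of the clause headed by 'informed'; the R-expression locally c-commands the pronoun — coreference blocked (Principle B on the pronoun).

No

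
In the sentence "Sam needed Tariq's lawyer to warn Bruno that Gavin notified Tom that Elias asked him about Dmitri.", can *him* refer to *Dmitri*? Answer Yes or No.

No

*him* is a pronoun; Principle B requires it to be free in its binding domain — the clause headed by 'asked'.
— Dmitri: second object of the clause headed by 'asked'; is c-commanded by the pronoun; coreference would bind this R-expression — blocked (Principle C).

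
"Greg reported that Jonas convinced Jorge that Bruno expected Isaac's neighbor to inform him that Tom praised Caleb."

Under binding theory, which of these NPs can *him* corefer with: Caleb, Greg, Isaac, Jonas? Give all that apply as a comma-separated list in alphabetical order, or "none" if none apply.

*him* is a pronoun; Principle B requires it to be free in its binding domain — the clause headed by 'inform'.
— Caleb: object of the clause headed by 'praised'; is c-commanded by the pronoun; coreference would bind this R-expression — blocked (Principle C).
— Greg: subject of the matrix clause; c-commands the pronoun but lies outside its binding domain — allowed.
— Isaac: possessor inside the subject DP of the clause headed by 'inform'; does not c-command the pronoun — Principle B does not apply; allowed.
— Jonas: subject of the clause headed by 'convinced'; c-commands the pronoun but lies outside its binding domain — allowed.

Greg, Isaac, Jonas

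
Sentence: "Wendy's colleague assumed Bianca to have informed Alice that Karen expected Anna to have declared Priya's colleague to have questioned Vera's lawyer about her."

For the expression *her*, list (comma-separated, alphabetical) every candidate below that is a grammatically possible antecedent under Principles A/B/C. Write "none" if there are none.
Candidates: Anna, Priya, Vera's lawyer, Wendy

Anna, Priya, Wendy

*her* is a pronoun; Principle B requires it to be free in its binding domain — the clause headed by 'questioned'.
— Anna: subject of the clause headed by 'declared'; c-commands the pronoun but lies outside its binding domain — allowed.
— Priya: possessor inside the subject DP of the clause headed by 'questioned'; does not c-command the pronoun — Principle B does not apply; allowed.
— Vera's lawyer: object of the clause headed by 'questioned'; c-commands the pronoun within its binding domain — blocked (Principle B).
— Wendy: possessor inside the subject DP of the matrix clause; does not c-command the pronoun — Principle B does not apply; allowed.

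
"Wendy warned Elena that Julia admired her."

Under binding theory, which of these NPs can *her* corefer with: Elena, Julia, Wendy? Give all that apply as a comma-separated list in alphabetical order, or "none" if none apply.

Elena, Wendy

*her* is a pronoun; Principle B requires it to be free in its binding domain — the clause headed by 'admired'.
— Elena: object of the matrix clause; c-commands the pronoun but lies outside its binding domain — allowed.
— Julia: subject of the clause headed by 'admired'; c-commands the pronoun within its binding domain — blocked (Principle B).
— Wendy: subject of the matrix clause; c-commands the pronoun but lies outside its binding domain — allowed.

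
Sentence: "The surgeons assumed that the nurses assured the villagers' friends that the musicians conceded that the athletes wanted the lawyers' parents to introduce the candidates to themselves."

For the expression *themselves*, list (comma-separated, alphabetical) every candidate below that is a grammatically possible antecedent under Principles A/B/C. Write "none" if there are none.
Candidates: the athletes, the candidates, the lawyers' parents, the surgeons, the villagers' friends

*themselves* is a reflexive; Principle A requires it to be bound within its binding domain — the clause headed by 'introduce'.
— the athletes: subject of the clause headed by 'wanted'; c-commands the reflexive but lies outside its binding domain — cannot bind it (Principle A).
— the candidates: object of the clause headed by 'introduce'; c-commands the reflexive within its binding domain — allowed (Principle A).
— the lawyers' parents: subject of the clause headed by 'introduce'; c-commands the reflexive within its binding domain — allowed (Principle A).
— the surgeons: subject of the matrix clause; c-commands the reflexive but lies outside its binding domain — cannot bind it (Principle A).
— the villagers' friends: object of the clause headed by 'assured'; c-commands the reflexive but lies outside its binding domain — cannot bind it (Principle A).

the candidates, the lawyers' parents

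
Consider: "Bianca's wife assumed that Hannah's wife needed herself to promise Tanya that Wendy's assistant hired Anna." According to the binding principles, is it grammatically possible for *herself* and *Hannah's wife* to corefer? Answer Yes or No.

*herself* is a reflexive; Principle A requires it to be bound within its binding domain — the clause headed by 'needed'.
— Hannah's wife: subject of the clause headed by 'needed'; c-commands the reflexive within its binding domain — allowed (Principle A).

Yes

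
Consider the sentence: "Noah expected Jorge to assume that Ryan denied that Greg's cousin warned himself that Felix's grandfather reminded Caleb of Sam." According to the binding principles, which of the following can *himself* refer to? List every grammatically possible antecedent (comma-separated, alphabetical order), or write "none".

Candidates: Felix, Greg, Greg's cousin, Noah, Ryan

*himself* is a reflexive; Principle A requires it to be bound within its binding domain — the clause headed by 'warned'.
— Felix: possessor inside the subject DP of the clause headed by 'reminded'; does not c-command the reflexive — cannot bind it (Principle A).
— Greg: possessor inside the subject DP of the clause headed by 'warned'; does not c-command the reflexive — cannot bind it (Principle A).
— Greg's cousin: subject of the clause headed by 'warned'; c-commands the reflexive within its binding domain — allowed (Principle A).
— Noah: subject of the matrix clause; c-commands the reflexive but lies outside its binding domain — cannot bind it (Principle A).
— Ryan: subject of the clause headed by 'denied'; c-commands the reflexive but lies outside its binding domain — cannot bind it (Principle A).

Greg's cousin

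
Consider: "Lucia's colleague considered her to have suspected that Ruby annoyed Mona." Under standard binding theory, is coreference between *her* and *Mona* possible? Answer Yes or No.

*Mona* is an R-expression; Principle C requires it to be free (not bound by any c-commanding expression).
— her: subject of the clause headed by 'suspected'; the pronoun c-commands the R-expression — coreference blocked (Principle C).

No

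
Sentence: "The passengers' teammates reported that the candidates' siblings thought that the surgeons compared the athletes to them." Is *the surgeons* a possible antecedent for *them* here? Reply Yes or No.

No

*them* is a pronoun; Principle B requires it to be free in its binding domain — the clause headed by 'compared'.
— the surgeons: subject of the clause headed by 'compared'; c-commands the pronoun within its binding domain — blocked (Principle B).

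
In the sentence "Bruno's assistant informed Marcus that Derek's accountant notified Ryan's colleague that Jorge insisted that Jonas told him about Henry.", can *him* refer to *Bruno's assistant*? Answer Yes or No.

*him* is a pronoun; Principle B requires it to be free in its binding domain — the clause headed by 'told'.
— Bruno's assistant: subject of the matrix clause; c-commands the pronoun but lies outside its binding domain — allowed.

Yes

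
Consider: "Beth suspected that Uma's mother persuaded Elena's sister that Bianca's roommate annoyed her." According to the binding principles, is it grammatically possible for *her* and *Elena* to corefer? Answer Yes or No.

*her* is a pronoun; Principle B requires it to be free in its binding domain — the clause headed by 'annoyed'.
— Elena: possessor inside the object DP of the clause headed by 'persuaded'; does not c-command the pronoun — Principle B does not apply; allowed.

Yes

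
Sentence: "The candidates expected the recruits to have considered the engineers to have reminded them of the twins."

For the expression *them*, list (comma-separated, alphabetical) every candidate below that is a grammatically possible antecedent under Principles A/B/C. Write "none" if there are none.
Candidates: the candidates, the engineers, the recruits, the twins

the candidates, the recruits

*them* is a pronoun; Principle B requires it to be free in its binding domain — the clause headed by 'reminded'.
— the candidates: subject of the matrix clause; c-commands the pronoun but lies outside its binding domain — allowed.
— the engineers: subject of the clause headed by 'reminded'; c-commands the pronoun within its binding domain — blocked (Principle B).
— the recruits: subject of the clause headed by 'considered'; c-commands the pronoun but lies outside its binding domain — allowed.
— the twins: second object of the clause headed by 'reminded'; is c-commanded by the pronoun; coreference would bind this R-expression — blocked (Principle C).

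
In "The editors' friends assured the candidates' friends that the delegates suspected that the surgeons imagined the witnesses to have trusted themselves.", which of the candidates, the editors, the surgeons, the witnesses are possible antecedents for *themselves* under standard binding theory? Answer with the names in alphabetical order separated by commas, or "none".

the witnesses

*themselves* is a reflexive; Principle A requires it to be bound within its binding domain — the clause headed by 'trusted'.
— the candidates: possessor inside the object DP of the matrix clause; does not c-command the reflexive — cannot bind it (Principle A).
— the editors: possessor inside the subject DP of the matrix clause; does not c-command the reflexive — cannot bind it (Principle A).
— the surgeons: subject of the clause headed by 'imagined'; c-commands the reflexive but lies outside its binding domain — cannot bind it (Principle A).
— the witnesses: subject of the clause headed by 'trusted'; c-commands the reflexive within its binding domain — allowed (Principle A).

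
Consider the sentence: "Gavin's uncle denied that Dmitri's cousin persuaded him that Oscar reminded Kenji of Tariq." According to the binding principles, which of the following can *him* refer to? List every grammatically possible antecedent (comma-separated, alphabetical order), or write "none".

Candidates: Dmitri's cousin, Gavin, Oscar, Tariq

*him* is a pronoun; Principle B requires it to be free in its binding domain — the clause headed by 'persuaded'.
— Dmitri's cousin: subject of the clause headed by 'persuaded'; c-commands the pronoun within its binding domain — blocked (Principle B).
— Gavin: possessor inside the subject DP of the matrix clause; does not c-command the pronoun — Principle B does not apply; allowed.
— Oscar: subject of the clause headed by 'reminded'; is c-commanded by the pronoun; coreference would bind this R-expression — blocked (Principle C).
— Tariq: second object of the clause headed by 'reminded'; is c-commanded by the pronoun; coreference would bind this R-expression — blocked (Principle C).

Gavin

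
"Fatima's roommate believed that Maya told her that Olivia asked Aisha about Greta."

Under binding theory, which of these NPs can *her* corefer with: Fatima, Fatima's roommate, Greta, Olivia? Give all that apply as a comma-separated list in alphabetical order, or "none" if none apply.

Fatima, Fatima's roommate

*her* is a pronoun; Principle B requires it to be free in its binding domain — the clause headed by 'told'.
— Fatima: possessor inside the subject DP of the matrix clause; does not c-command the pronoun — Principle B does not apply; allowed.
— Fatima's roommate: subject of the matrix clause; c-commands the pronoun but lies outside its binding domain — allowed.
— Greta: second object of the clause headed by 'asked'; is c-commanded by the pronoun; coreference would bind this R-expression — blocked (Principle C).
— Olivia: subject of the clause headed by 'asked'; is c-commanded by the pronoun; coreference would bind this R-expression — blocked (Principle C).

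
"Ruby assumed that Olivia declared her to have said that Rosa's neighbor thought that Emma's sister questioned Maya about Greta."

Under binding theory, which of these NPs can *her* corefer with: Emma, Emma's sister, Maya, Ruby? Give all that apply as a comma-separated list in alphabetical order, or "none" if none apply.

*her* is a pronoun; Principle B requires it to be free in its binding domain — the clause headed by 'declared'.
— Emma: possessor inside the subject DP of the clause headed by 'questioned'; is c-commanded by the pronoun; coreference would bind this R-expression — blocked (Principle C).
— Emma's sister: subject of the clause headed by 'questioned'; is c-commanded by the pronoun; coreference would bind this R-expression — blocked (Principle C).
— Maya: object of the clause headed by 'questioned'; is c-commanded by the pronoun; coreference would bind this R-expression — blocked (Principle C).
— Ruby: subject of the matrix clause; c-commands the pronoun but lies outside its binding domain — allowed.

Ruby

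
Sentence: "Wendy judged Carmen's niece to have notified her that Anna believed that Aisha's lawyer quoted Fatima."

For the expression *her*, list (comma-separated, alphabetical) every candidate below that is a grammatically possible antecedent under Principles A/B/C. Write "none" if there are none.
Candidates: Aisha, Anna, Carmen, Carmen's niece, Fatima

*her* is a pronoun; Principle B requires it to be free in its binding domain — the clause headed by 'notified'.
— Aisha: possessor inside the subject DP of the clause headed by 'quoted'; is c-commanded by the pronoun; coreference would bind this R-expression — blocked (Principle C).
— Anna: subject of the clause headed by 'believed'; is c-commanded by the pronoun; coreference would bind this R-expression — blocked (Principle C).
— Carmen: possessor inside the subject DP of the clause headed by 'notified'; does not c-command the pronoun — Principle B does not apply; allowed.
— Carmen's niece: subject of the clause headed by 'notified'; c-commands the pronoun within its binding domain — blocked (Principle B).
— Fatima: object of the clause headed by 'quoted'; is c-commanded by the pronoun; coreference would bind this R-expression — blocked (Principle C).

Carmen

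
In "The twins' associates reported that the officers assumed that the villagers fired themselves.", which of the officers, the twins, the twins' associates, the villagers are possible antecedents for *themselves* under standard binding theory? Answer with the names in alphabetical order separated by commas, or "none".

the villagers

*themselves* is a reflexive; Principle A requires it to be bound within its binding domain — the clause headed by 'fired'.
— the officers: subject of the clause headed by 'assumed'; c-commands the reflexive but lies outside its binding domain — cannot bind it (Principle A).
— the twins: possessor inside the subject DP of the matrix clause; does not c-command the reflexive — cannot bind it (Principle A).
— the twins' associates: subject of the matrix clause; c-commands the reflexive but lies outside its binding domain — cannot bind it (Principle A).
— the villagers: subject of the clause headed by 'fired'; c-commands the reflexive within its binding domain — allowed (Principle A).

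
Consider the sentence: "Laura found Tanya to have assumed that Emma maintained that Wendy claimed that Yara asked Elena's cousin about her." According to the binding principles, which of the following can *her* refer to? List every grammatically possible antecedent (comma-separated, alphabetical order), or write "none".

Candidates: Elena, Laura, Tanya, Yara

Elena, Laura, Tanya

*her* is a pronoun; Principle B requires it to be free in its binding domain — the clause headed by 'asked'.
— Elena: possessor inside the object DP of the clause headed by 'asked'; does not c-command the pronoun — Principle B does not apply; allowed.
— Laura: subject of the matrix clause; c-commands the pronoun but lies outside its binding domain — allowed.
— Tanya: subject of the clause headed by 'assumed'; c-commands the pronoun but lies outside its binding domain — allowed.
— Yara: subject of the clause headed by 'asked'; c-commands the pronoun within its binding domain — blocked (Principle B).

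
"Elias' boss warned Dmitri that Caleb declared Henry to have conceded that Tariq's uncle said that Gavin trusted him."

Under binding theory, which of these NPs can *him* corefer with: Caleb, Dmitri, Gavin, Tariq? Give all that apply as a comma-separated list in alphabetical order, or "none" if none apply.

Caleb, Dmitri, Tariq

*him* is a pronoun; Principle B requires it to be free in its binding domain — the clause headed by 'trusted'.
— Caleb: subject of the clause headed by 'declared'; c-commands the pronoun but lies outside its binding domain — allowed.
— Dmitri: object of the matrix clause; c-commands the pronoun but lies outside its binding domain — allowed.
— Gavin: subject of the clause headed by 'trusted'; c-commands the pronoun within its binding domain — blocked (Principle B).
— Tariq: possessor inside the subject DP of the clause headed by 'said'; does not c-command the pronoun — Principle B does not apply; allowed.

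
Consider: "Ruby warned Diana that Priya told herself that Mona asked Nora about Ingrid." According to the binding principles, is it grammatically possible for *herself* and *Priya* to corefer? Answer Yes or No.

Yes

*herself* is a reflexive; Principle A requires it to be bound within its binding domain — the clause headed by 'told'.
— Priya: subject of the clause headed by 'told'; c-commands the reflexive within its binding domain — allowed (Principle A).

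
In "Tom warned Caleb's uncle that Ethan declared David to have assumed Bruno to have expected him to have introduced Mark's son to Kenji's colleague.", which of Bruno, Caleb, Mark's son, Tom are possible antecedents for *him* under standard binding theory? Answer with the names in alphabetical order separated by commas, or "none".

*him* is a pronoun; Principle B requires it to be free in its binding domain — the clause headed by 'expected'.
— Bruno: subject of the clause headed by 'expected'; c-commands the pronoun within its binding domain — blocked (Principle B).
— Caleb: possessor inside the object DP of the matrix clause; does not c-command the pronoun — Principle B does not apply; allowed.
— Mark's son: object of the clause headed by 'introduced'; is c-commanded by the pronoun; coreference would bind this R-expression — blocked (Principle C).
— Tom: subject of the matrix clause; c-commands the pronoun but lies outside its binding domain — allowed.

Caleb, Tom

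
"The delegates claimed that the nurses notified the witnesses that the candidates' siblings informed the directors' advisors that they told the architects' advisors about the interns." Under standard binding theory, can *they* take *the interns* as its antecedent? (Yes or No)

*they* is a pronoun; Principle B requires it to be free in its binding domain — the clause headed by 'told'.
— the interns: second object of the clause headed by 'told'; is c-commanded by the pronoun; coreference would bind this R-expression — blocked (Principle C).

No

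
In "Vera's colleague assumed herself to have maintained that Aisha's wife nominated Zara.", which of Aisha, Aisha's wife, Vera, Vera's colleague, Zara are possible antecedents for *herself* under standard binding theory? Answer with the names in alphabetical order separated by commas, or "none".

Vera's colleague

*herself* is a reflexive; Principle A requires it to be bound within its binding domain — the matrix clause.
— Aisha: possessor inside the subject DP of the clause headed by 'nominated'; does not c-command the reflexive — cannot bind it (Principle A).
— Aisha's wife: subject of the clause headed by 'nominated'; does not c-command the reflexive — cannot bind it (Principle A).
— Vera: possessor inside the subject DP of the matrix clause; does not c-command the reflexive — cannot bind it (Principle A).
— Vera's colleague: subject of the matrix clause; c-commands the reflexive within its binding domain — allowed (Principle A).
— Zara: object of the clause headed by 'nominated'; does not c-command the reflexive — cannot bind it (Principle A).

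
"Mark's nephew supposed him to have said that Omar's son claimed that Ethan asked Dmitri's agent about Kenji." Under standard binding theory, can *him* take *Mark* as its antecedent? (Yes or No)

Yes

*him* is a pronoun; Principle B requires it to be free in its binding domain — the matrix clause.
— Mark: possessor inside the subject DP of the matrix clause; does not c-command the pronoun — Principle B does not apply; allowed.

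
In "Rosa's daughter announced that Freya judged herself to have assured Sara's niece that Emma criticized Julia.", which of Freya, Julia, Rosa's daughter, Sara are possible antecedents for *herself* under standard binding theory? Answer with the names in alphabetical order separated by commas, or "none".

*herself* is a reflexive; Principle A requires it to be bound within its binding domain — the clause headed by 'judged'.
— Freya: subject of the clause headed by 'judged'; c-commands the reflexive within its binding domain — allowed (Principle A).
— Julia: object of the clause headed by 'criticized'; does not c-command the reflexive — cannot bind it (Principle A).
— Rosa's daughter: subject of the matrix clause; c-commands the reflexive but lies outside its binding domain — cannot bind it (Principle A).
— Sara: possessor inside the object DP of the clause headed by 'assured'; does not c-command the reflexive — cannot bind it (Principle A).

Freya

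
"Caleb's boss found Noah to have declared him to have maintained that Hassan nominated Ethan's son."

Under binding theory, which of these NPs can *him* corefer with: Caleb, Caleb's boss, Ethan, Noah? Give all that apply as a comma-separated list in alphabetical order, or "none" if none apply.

*him* is a pronoun; Principle B requires it to be free in its binding domain — the clause headed by 'declared'.
— Caleb: possessor inside the subject DP of the matrix clause; does not c-command the pronoun — Principle B does not apply; allowed.
— Caleb's boss: subject of the matrix clause; c-commands the pronoun but lies outside its binding domain — allowed.
— Ethan: possessor inside the object DP of the clause headed by 'nominated'; is c-commanded by the pronoun; coreference would bind this R-expression — blocked (Principle C).
— Noah: subject of the clause headed by 'declared'; c-commands the pronoun within its binding domain — blocked (Principle B).

Caleb, Caleb's boss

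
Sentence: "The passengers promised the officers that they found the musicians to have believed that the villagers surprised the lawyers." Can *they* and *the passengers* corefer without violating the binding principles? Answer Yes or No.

*the passengers* is an R-expression; Principle C requires it to be free (not bound by any c-commanding expression).
— they: subject of the clause headed by 'found'; the pronoun does not c-command the R-expression — coreference allowed.

Yes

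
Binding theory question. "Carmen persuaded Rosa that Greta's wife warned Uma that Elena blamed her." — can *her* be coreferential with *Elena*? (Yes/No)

No

*her* is a pronoun; Principle B requires it to be free in its binding domain — the clause headed by 'blamed'.
— Elena: subject of the clause headed by 'blamed'; c-commands the pronoun within its binding domain — blocked (Principle B).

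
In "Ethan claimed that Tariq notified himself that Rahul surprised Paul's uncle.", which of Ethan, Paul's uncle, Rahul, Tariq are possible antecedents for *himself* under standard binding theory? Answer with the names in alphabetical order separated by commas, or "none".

Tariq

*himself* is a reflexive; Principle A requires it to be bound within its binding domain — the clause headed by 'notified'.
— Ethan: subject of the matrix clause; c-commands the reflexive but lies outside its binding domain — cannot bind it (Principle A).
— Paul's uncle: object of the clause headed by 'surprised'; does not c-command the reflexive — cannot bind it (Principle A).
— Rahul: subject of the clause headed by 'surprised'; does not c-command the reflexive — cannot bind it (Principle A).
— Tariq: subject of the clause headed by 'notified'; c-commands the reflexive within its binding domain — allowed (Principle A).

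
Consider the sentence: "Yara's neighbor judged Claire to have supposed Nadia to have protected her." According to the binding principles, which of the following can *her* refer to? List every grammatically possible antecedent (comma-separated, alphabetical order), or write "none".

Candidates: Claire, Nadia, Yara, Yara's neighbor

Claire, Yara, Yara's neighbor

*her* is a pronoun; Principle B requires it to be free in its binding domain — the clause headed by 'protected'.
— Claire: subject of the clause headed by 'supposed'; c-commands the pronoun but lies outside its binding domain — allowed.
— Nadia: subject of the clause headed by 'protected'; c-commands the pronoun within its binding domain — blocked (Principle B).
— Yara: possessor inside the subject DP of the matrix clause; does not c-command the pronoun — Principle B does not apply; allowed.
— Yara's neighbor: subject of the matrix clause; c-commands the pronoun but lies outside its binding domain — allowed.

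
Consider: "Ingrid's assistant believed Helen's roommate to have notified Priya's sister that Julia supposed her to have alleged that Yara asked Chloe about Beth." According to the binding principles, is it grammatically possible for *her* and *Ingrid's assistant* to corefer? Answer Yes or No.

Yes

*her* is a pronoun; Principle B requires it to be free in its binding domain — the clause headed by 'supposed'.
— Ingrid's assistant: subject of the matrix clause; c-commands the pronoun but lies outside its binding domain — allowed.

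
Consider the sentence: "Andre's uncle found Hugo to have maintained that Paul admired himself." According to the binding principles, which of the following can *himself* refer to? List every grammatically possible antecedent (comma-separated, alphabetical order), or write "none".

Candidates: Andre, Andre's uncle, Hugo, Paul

*himself* is a reflexive; Principle A requires it to be bound within its binding domain — the clause headed by 'admired'.
— Andre: possessor inside the subject DP of the matrix clause; does not c-command the reflexive — cannot bind it (Principle A).
— Andre's uncle: subject of the matrix clause; c-commands the reflexive but lies outside its binding domain — cannot bind it (Principle A).
— Hugo: subject of the clause headed by 'maintained'; c-commands the reflexive but lies outside its binding domain — cannot bind it (Principle A).
— Paul: subject of the clause headed by 'admired'; c-commands the reflexive within its binding domain — allowed (Principle A).

Paul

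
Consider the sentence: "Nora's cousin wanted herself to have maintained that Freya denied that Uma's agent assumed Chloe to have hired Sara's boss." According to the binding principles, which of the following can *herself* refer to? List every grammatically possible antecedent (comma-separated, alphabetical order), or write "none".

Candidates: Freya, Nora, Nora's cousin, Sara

Nora's cousin

*herself* is a reflexive; Principle A requires it to be bound within its binding domain — the matrix clause.
— Freya: subject of the clause headed by 'denied'; does not c-command the reflexive — cannot bind it (Principle A).
— Nora: possessor inside the subject DP of the matrix clause; does not c-command the reflexive — cannot bind it (Principle A).
— Nora's cousin: subject of the matrix clause; c-commands the reflexive within its binding domain — allowed (Principle A).
— Sara: possessor inside the object DP of the clause headed by 'hired'; does not c-command the reflexive — cannot bind it (Principle A).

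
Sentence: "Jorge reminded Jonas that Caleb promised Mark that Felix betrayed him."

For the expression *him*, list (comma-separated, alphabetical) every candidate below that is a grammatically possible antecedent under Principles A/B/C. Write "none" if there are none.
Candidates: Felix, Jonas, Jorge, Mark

Jonas, Jorge, Mark

*him* is a pronoun; Principle B requires it to be free in its binding domain — the clause headed by 'betrayed'.
— Felix: subject of the clause headed by 'betrayed'; c-commands the pronoun within its binding domain — blocked (Principle B).
— Jonas: object of the matrix clause; c-commands the pronoun but lies outside its binding domain — allowed.
— Jorge: subject of the matrix clause; c-commands the pronoun but lies outside its binding domain — allowed.
— Mark: object of the clause headed by 'promised'; c-commands the pronoun but lies outside its binding domain — allowed.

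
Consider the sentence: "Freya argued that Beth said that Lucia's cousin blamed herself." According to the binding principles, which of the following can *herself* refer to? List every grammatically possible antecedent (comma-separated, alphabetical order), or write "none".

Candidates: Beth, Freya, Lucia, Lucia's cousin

*herself* is a reflexive; Principle A requires it to be bound within its binding domain — the clause headed by 'blamed'.
— Beth: subject of the clause headed by 'said'; c-commands the reflexive but lies outside its binding domain — cannot bind it (Principle A).
— Freya: subject of the matrix clause; c-commands the reflexive but lies outside its binding domain — cannot bind it (Principle A).
— Lucia: possessor inside the subject DP of the clause headed by 'blamed'; does not c-command the reflexive — cannot bind it (Principle A).
— Lucia's cousin: subject of the clause headed by 'blamed'; c-commands the reflexive within its binding domain — allowed (Principle A).

Lucia's cousin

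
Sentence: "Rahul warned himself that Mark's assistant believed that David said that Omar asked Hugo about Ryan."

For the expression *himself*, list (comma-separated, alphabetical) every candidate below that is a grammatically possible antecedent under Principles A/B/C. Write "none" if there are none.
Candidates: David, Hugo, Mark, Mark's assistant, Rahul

Rahul

*himself* is a reflexive; Principle A requires it to be bound within its binding domain — the matrix clause.
— David: subject of the clause headed by 'said'; does not c-command the reflexive — cannot bind it (Principle A).
— Hugo: object of the clause headed by 'asked'; does not c-command the reflexive — cannot bind it (Principle A).
— Mark: possessor inside the subject DP of the clause headed by 'believed'; does not c-command the reflexive — cannot bind it (Principle A).
— Mark's assistant: subject of the clause headed by 'believed'; does not c-command the reflexive — cannot bind it (Principle A).
— Rahul: subject of the matrix clause; c-commands the reflexive within its binding domain — allowed (Principle A).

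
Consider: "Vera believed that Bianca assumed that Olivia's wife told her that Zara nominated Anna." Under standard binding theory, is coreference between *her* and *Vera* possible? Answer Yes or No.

*Vera* is an R-expression; Principle C requires it to be free (not bound by any c-commanding expression).
— her: object of the clause headed by 'told'; the pronoun does not c-command the R-expression — coreference allowed.

Yes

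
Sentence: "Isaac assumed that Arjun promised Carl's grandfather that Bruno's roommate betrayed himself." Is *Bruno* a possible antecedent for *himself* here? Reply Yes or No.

*himself* is a reflexive; Principle A requires it to be bound within its binding domain — the clause headed by 'betrayed'.
— Bruno: possessor inside the subject DP of the clause headed by 'betrayed'; does not c-command the reflexive — cannot bind it (Principle A).

No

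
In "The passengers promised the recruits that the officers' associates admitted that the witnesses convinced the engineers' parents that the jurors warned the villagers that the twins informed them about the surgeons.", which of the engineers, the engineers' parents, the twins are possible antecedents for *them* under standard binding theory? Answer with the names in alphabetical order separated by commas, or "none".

*them* is a pronoun; Principle B requires it to be free in its binding domain — the clause headed by 'informed'.
— the engineers: possessor inside the object DP of the clause headed by 'convinced'; does not c-command the pronoun — Principle B does not apply; allowed.
— the engineers' parents: object of the clause headed by 'convinced'; c-commands the pronoun but lies outside its binding domain — allowed.
— the twins: subject of the clause headed by 'informed'; c-commands the pronoun within its binding domain — blocked (Principle B).

the engineers, the engineers' parents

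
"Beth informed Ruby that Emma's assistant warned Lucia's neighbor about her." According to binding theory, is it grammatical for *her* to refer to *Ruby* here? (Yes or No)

*Ruby* is an R-expression; Principle C requires it to be free (not bound by any c-commanding expression).
— her: second object of the clause headed by 'warned'; the pronoun does not c-command the R-expression — coreference allowed.

Yes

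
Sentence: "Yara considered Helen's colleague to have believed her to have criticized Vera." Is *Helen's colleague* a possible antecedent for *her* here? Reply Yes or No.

No

*her* is a pronoun; Principle B requires it to be free in its binding domain — the clause headed by 'believed'.
— Helen's colleague: subject of the clause headed by 'believed'; c-commands the pronoun within its binding domain — blocked (Principle B).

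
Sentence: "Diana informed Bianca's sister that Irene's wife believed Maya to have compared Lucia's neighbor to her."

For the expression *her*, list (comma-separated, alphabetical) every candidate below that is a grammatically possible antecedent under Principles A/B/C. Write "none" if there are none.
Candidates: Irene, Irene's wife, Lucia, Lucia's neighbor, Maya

Irene, Irene's wife, Lucia

*her* is a pronoun; Principle B requires it to be free in its binding domain — the clause headed by 'compared'.
— Irene: possessor inside the subject DP of the clause headed by 'believed'; does not c-command the pronoun — Principle B does not apply; allowed.
— Irene's wife: subject of the clause headed by 'believed'; c-commands the pronoun but lies outside its binding domain — allowed.
— Lucia: possessor inside the object DP of the clause headed by 'compared'; does not c-command the pronoun — Principle B does not apply; allowed.
— Lucia's neighbor: object of the clause headed by 'compared'; c-commands the pronoun within its binding domain — blocked (Principle B).
— Maya: subject of the clause headed by 'compared'; c-commands the pronoun within its binding domain — blocked (Principle B).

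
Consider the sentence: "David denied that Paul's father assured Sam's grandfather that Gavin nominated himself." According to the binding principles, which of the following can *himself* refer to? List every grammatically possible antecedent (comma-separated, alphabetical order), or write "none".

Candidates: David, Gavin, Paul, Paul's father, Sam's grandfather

*himself* is a reflexive; Principle A requires it to be bound within its binding domain — the clause headed by 'nominated'.
— David: subject of the matrix clause; c-commands the reflexive but lies outside its binding domain — cannot bind it (Principle A).
— Gavin: subject of the clause headed by 'nominated'; c-commands the reflexive within its binding domain — allowed (Principle A).
— Paul: possessor inside the subject DP of the clause headed by 'assured'; does not c-command the reflexive — cannot bind it (Principle A).
— Paul's father: subject of the clause headed by 'assured'; c-commands the reflexive but lies outside its binding domain — cannot bind it (Principle A).
— Sam's grandfather: object of the clause headed by 'assured'; c-commands the reflexive but lies outside its binding domain — cannot bind it (Principle A).

Gavin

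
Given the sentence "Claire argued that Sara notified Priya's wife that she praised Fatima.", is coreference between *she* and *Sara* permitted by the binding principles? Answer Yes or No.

*she* is a pronoun; Principle B requires it to be free in its binding domain — the clause headed by 'praised'.
— Sara: subject of the clause headed by 'notified'; c-commands the pronoun but lies outside its binding domain — allowed.

Yes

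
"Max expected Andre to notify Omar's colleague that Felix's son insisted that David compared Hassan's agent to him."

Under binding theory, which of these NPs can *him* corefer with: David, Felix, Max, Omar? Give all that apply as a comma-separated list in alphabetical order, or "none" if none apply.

*him* is a pronoun; Principle B requires it to be free in its binding domain — the clause headed by 'compared'.
— David: subject of the clause headed by 'compared'; c-commands the pronoun within its binding domain — blocked (Principle B).
— Felix: possessor inside the subject DP of the clause headed by 'insisted'; does not c-command the pronoun — Principle B does not apply; allowed.
— Max: subject of the matrix clause; c-commands the pronoun but lies outside its binding domain — allowed.
— Omar: possessor inside the object DP of the clause headed by 'notify'; does not c-command the pronoun — Principle B does not apply; allowed.

Felix, Max, Omar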